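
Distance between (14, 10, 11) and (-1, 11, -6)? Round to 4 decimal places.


d = sqrt((-1-14)^2 + (11-10)^2 + (-6-11)^2) = 22.6936

22.6936


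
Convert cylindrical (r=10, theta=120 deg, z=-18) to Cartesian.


x = 10 * cos(120) = -5
y = 10 * sin(120) = 8.6603
z = -18

(-5, 8.6603, -18)


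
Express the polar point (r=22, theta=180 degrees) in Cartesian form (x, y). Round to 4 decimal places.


x = 22 * cos(180) = -22
y = 22 * sin(180) = 0

(-22, 0)


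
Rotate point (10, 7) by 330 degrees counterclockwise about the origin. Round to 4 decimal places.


x' = 10*cos(330) - 7*sin(330) = 12.1603
y' = 10*sin(330) + 7*cos(330) = 1.0622

(12.1603, 1.0622)


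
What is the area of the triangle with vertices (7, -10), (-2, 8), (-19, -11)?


Area = |x1(y2-y3) + x2(y3-y1) + x3(y1-y2)| / 2
= |7*(8--11) + -2*(-11--10) + -19*(-10-8)| / 2
= 238.5

238.5


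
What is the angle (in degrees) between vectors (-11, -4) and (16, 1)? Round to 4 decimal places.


dot = -11*16 + -4*1 = -180
|u| = 11.7047, |v| = 16.0312
cos(angle) = -0.9593
angle = 163.5932 degrees

163.5932 degrees


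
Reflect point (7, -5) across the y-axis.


Reflection across y-axis: (x, y) -> (-x, y)
(7, -5) -> (-7, -5)

(-7, -5)


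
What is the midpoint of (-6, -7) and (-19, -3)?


Midpoint = ((-6+-19)/2, (-7+-3)/2) = (-12.5, -5)

(-12.5, -5)


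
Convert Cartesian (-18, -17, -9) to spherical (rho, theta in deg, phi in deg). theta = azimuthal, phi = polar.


rho = sqrt((-18)^2 + (-17)^2 + (-9)^2) = 26.3439
theta = atan2(-17, -18) = 223.3634 deg
phi = acos(-9/26.3439) = 109.9765 deg

rho = 26.3439, theta = 223.3634 deg, phi = 109.9765 deg


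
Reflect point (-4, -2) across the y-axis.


Reflection across y-axis: (x, y) -> (-x, y)
(-4, -2) -> (4, -2)

(4, -2)


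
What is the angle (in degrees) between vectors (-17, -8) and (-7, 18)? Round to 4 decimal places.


dot = -17*-7 + -8*18 = -25
|u| = 18.7883, |v| = 19.3132
cos(angle) = -0.0689
angle = 93.9506 degrees

93.9506 degrees


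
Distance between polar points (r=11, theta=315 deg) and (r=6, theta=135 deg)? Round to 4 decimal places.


d = sqrt(r1^2 + r2^2 - 2*r1*r2*cos(t2-t1))
d = sqrt(11^2 + 6^2 - 2*11*6*cos(135-315)) = 17

17


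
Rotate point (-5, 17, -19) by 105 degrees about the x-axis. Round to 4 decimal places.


x' = -5
y' = 17*cos(105) - -19*sin(105) = 13.9527
z' = 17*sin(105) + -19*cos(105) = 21.3383

(-5, 13.9527, 21.3383)


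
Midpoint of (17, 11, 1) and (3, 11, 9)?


Midpoint = ((17+3)/2, (11+11)/2, (1+9)/2) = (10, 11, 5)

(10, 11, 5)


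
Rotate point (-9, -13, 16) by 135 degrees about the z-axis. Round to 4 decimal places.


x' = -9*cos(135) - -13*sin(135) = 15.5563
y' = -9*sin(135) + -13*cos(135) = 2.8284
z' = 16

(15.5563, 2.8284, 16)


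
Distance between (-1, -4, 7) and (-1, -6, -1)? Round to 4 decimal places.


d = sqrt((-1--1)^2 + (-6--4)^2 + (-1-7)^2) = 8.2462

8.2462


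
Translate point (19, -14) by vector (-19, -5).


Translation: (x+dx, y+dy) = (19+-19, -14+-5) = (0, -19)

(0, -19)


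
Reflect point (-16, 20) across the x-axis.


Reflection across x-axis: (x, y) -> (x, -y)
(-16, 20) -> (-16, -20)

(-16, -20)


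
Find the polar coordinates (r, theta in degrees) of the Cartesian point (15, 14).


r = sqrt(15^2 + 14^2) = 20.5183
theta = atan2(14, 15) = 43.0251 degrees

r = 20.5183, theta = 43.0251 degrees


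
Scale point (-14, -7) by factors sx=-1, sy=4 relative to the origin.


Scaling: (x*sx, y*sy) = (-14*-1, -7*4) = (14, -28)

(14, -28)


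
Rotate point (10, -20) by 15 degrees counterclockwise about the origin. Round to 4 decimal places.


x' = 10*cos(15) - -20*sin(15) = 14.8356
y' = 10*sin(15) + -20*cos(15) = -16.7303

(14.8356, -16.7303)


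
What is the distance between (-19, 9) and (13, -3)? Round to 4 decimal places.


d = sqrt((13--19)^2 + (-3-9)^2) = 34.176

34.176


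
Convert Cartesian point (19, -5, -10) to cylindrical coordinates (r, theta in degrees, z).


r = sqrt(19^2 + (-5)^2) = 19.6469
theta = atan2(-5, 19) = 345.2564 deg
z = -10

r = 19.6469, theta = 345.2564 deg, z = -10


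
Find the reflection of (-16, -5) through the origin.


Reflection through origin: (x, y) -> (-x, -y)
(-16, -5) -> (16, 5)

(16, 5)


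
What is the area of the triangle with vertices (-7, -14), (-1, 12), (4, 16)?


Area = |x1(y2-y3) + x2(y3-y1) + x3(y1-y2)| / 2
= |-7*(12-16) + -1*(16--14) + 4*(-14-12)| / 2
= 53

53


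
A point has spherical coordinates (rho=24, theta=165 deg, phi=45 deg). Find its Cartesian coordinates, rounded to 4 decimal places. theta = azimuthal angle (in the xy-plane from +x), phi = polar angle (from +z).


x = 24 * sin(45) * cos(165) = -16.3923
y = 24 * sin(45) * sin(165) = 4.3923
z = 24 * cos(45) = 16.9706

(-16.3923, 4.3923, 16.9706)


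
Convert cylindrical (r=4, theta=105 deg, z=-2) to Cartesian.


x = 4 * cos(105) = -1.0353
y = 4 * sin(105) = 3.8637
z = -2

(-1.0353, 3.8637, -2)


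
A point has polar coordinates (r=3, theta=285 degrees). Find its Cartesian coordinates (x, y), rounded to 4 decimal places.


x = 3 * cos(285) = 0.7765
y = 3 * sin(285) = -2.8978

(0.7765, -2.8978)


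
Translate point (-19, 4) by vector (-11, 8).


Translation: (x+dx, y+dy) = (-19+-11, 4+8) = (-30, 12)

(-30, 12)


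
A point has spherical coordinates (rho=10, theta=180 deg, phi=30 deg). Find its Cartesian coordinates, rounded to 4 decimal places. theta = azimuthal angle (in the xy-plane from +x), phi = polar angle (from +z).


x = 10 * sin(30) * cos(180) = -5
y = 10 * sin(30) * sin(180) = 0
z = 10 * cos(30) = 8.6603

(-5, 0, 8.6603)


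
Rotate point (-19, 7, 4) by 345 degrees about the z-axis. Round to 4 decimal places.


x' = -19*cos(345) - 7*sin(345) = -16.5409
y' = -19*sin(345) + 7*cos(345) = 11.679
z' = 4

(-16.5409, 11.679, 4)


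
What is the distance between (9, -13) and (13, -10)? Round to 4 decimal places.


d = sqrt((13-9)^2 + (-10--13)^2) = 5

5


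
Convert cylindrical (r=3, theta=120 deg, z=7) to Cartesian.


x = 3 * cos(120) = -1.5
y = 3 * sin(120) = 2.5981
z = 7

(-1.5, 2.5981, 7)


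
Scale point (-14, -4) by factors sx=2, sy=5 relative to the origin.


Scaling: (x*sx, y*sy) = (-14*2, -4*5) = (-28, -20)

(-28, -20)


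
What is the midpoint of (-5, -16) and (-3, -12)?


Midpoint = ((-5+-3)/2, (-16+-12)/2) = (-4, -14)

(-4, -14)


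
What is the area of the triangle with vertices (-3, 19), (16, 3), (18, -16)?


Area = |x1(y2-y3) + x2(y3-y1) + x3(y1-y2)| / 2
= |-3*(3--16) + 16*(-16-19) + 18*(19-3)| / 2
= 164.5

164.5


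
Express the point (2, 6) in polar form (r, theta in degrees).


r = sqrt(2^2 + 6^2) = 6.3246
theta = atan2(6, 2) = 71.5651 degrees

r = 6.3246, theta = 71.5651 degrees


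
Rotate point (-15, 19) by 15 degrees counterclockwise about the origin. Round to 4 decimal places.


x' = -15*cos(15) - 19*sin(15) = -19.4064
y' = -15*sin(15) + 19*cos(15) = 14.4703

(-19.4064, 14.4703)


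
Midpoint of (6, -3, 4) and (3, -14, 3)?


Midpoint = ((6+3)/2, (-3+-14)/2, (4+3)/2) = (4.5, -8.5, 3.5)

(4.5, -8.5, 3.5)


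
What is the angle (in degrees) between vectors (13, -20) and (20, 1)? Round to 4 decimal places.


dot = 13*20 + -20*1 = 240
|u| = 23.8537, |v| = 20.025
cos(angle) = 0.5024
angle = 59.8385 degrees

59.8385 degrees


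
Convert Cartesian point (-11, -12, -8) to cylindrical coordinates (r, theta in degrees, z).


r = sqrt((-11)^2 + (-12)^2) = 16.2788
theta = atan2(-12, -11) = 227.4896 deg
z = -8

r = 16.2788, theta = 227.4896 deg, z = -8


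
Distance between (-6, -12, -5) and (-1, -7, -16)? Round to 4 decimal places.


d = sqrt((-1--6)^2 + (-7--12)^2 + (-16--5)^2) = 13.0767

13.0767


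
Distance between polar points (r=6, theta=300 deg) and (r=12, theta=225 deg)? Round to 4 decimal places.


d = sqrt(r1^2 + r2^2 - 2*r1*r2*cos(t2-t1))
d = sqrt(6^2 + 12^2 - 2*6*12*cos(225-300)) = 11.947

11.947


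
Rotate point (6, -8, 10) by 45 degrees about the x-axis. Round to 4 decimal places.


x' = 6
y' = -8*cos(45) - 10*sin(45) = -12.7279
z' = -8*sin(45) + 10*cos(45) = 1.4142

(6, -12.7279, 1.4142)


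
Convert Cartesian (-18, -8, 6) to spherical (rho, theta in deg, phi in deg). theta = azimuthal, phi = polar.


rho = sqrt((-18)^2 + (-8)^2 + 6^2) = 20.5913
theta = atan2(-8, -18) = 203.9625 deg
phi = acos(6/20.5913) = 73.0591 deg

rho = 20.5913, theta = 203.9625 deg, phi = 73.0591 deg


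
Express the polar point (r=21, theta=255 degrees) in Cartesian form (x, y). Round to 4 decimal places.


x = 21 * cos(255) = -5.4352
y = 21 * sin(255) = -20.2844

(-5.4352, -20.2844)


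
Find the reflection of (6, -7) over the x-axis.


Reflection across x-axis: (x, y) -> (x, -y)
(6, -7) -> (6, 7)

(6, 7)


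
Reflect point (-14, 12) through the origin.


Reflection through origin: (x, y) -> (-x, -y)
(-14, 12) -> (14, -12)

(14, -12)


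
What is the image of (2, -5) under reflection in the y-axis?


Reflection across y-axis: (x, y) -> (-x, y)
(2, -5) -> (-2, -5)

(-2, -5)


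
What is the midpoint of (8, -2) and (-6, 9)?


Midpoint = ((8+-6)/2, (-2+9)/2) = (1, 3.5)

(1, 3.5)


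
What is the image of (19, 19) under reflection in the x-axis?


Reflection across x-axis: (x, y) -> (x, -y)
(19, 19) -> (19, -19)

(19, -19)


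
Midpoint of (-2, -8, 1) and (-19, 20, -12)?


Midpoint = ((-2+-19)/2, (-8+20)/2, (1+-12)/2) = (-10.5, 6, -5.5)

(-10.5, 6, -5.5)


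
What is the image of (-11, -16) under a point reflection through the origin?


Reflection through origin: (x, y) -> (-x, -y)
(-11, -16) -> (11, 16)

(11, 16)


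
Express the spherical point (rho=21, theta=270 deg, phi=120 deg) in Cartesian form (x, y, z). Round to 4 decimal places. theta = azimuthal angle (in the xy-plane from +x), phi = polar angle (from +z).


x = 21 * sin(120) * cos(270) = 0
y = 21 * sin(120) * sin(270) = -18.1865
z = 21 * cos(120) = -10.5

(0, -18.1865, -10.5)


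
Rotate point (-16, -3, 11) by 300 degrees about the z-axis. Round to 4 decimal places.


x' = -16*cos(300) - -3*sin(300) = -10.5981
y' = -16*sin(300) + -3*cos(300) = 12.3564
z' = 11

(-10.5981, 12.3564, 11)


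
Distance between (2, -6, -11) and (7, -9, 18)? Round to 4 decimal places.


d = sqrt((7-2)^2 + (-9--6)^2 + (18--11)^2) = 29.5804

29.5804


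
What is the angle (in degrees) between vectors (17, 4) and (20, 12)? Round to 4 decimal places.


dot = 17*20 + 4*12 = 388
|u| = 17.4642, |v| = 23.3238
cos(angle) = 0.9525
angle = 17.7232 degrees

17.7232 degrees


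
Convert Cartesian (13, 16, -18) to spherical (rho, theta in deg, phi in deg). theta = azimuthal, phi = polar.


rho = sqrt(13^2 + 16^2 + (-18)^2) = 27.3679
theta = atan2(16, 13) = 50.9061 deg
phi = acos(-18/27.3679) = 131.1251 deg

rho = 27.3679, theta = 50.9061 deg, phi = 131.1251 deg


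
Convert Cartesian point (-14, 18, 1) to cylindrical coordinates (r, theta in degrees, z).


r = sqrt((-14)^2 + 18^2) = 22.8035
theta = atan2(18, -14) = 127.875 deg
z = 1

r = 22.8035, theta = 127.875 deg, z = 1


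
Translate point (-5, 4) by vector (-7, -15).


Translation: (x+dx, y+dy) = (-5+-7, 4+-15) = (-12, -11)

(-12, -11)


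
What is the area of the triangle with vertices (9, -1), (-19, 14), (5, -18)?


Area = |x1(y2-y3) + x2(y3-y1) + x3(y1-y2)| / 2
= |9*(14--18) + -19*(-18--1) + 5*(-1-14)| / 2
= 268

268


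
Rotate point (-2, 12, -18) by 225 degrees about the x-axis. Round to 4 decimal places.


x' = -2
y' = 12*cos(225) - -18*sin(225) = -21.2132
z' = 12*sin(225) + -18*cos(225) = 4.2426

(-2, -21.2132, 4.2426)


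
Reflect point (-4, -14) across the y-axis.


Reflection across y-axis: (x, y) -> (-x, y)
(-4, -14) -> (4, -14)

(4, -14)


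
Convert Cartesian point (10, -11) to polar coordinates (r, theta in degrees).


r = sqrt(10^2 + (-11)^2) = 14.8661
theta = atan2(-11, 10) = 312.2737 degrees

r = 14.8661, theta = 312.2737 degrees


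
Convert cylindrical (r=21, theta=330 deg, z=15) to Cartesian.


x = 21 * cos(330) = 18.1865
y = 21 * sin(330) = -10.5
z = 15

(18.1865, -10.5, 15)


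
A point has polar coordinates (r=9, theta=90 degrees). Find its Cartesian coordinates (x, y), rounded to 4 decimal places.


x = 9 * cos(90) = 0
y = 9 * sin(90) = 9

(0, 9)


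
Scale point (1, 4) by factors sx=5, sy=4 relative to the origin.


Scaling: (x*sx, y*sy) = (1*5, 4*4) = (5, 16)

(5, 16)


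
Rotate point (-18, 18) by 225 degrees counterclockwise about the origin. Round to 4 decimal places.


x' = -18*cos(225) - 18*sin(225) = 25.4558
y' = -18*sin(225) + 18*cos(225) = 0

(25.4558, 0)


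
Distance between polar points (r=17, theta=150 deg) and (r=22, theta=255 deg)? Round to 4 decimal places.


d = sqrt(r1^2 + r2^2 - 2*r1*r2*cos(t2-t1))
d = sqrt(17^2 + 22^2 - 2*17*22*cos(255-150)) = 31.0901

31.0901


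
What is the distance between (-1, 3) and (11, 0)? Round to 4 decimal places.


d = sqrt((11--1)^2 + (0-3)^2) = 12.3693

12.3693


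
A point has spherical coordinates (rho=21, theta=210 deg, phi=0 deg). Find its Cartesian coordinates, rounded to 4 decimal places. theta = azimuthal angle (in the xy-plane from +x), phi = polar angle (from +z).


x = 21 * sin(0) * cos(210) = 0
y = 21 * sin(0) * sin(210) = 0
z = 21 * cos(0) = 21

(0, 0, 21)


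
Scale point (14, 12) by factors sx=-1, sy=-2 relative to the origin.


Scaling: (x*sx, y*sy) = (14*-1, 12*-2) = (-14, -24)

(-14, -24)


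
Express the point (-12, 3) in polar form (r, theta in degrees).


r = sqrt((-12)^2 + 3^2) = 12.3693
theta = atan2(3, -12) = 165.9638 degrees

r = 12.3693, theta = 165.9638 degrees


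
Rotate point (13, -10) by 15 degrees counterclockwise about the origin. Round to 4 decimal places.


x' = 13*cos(15) - -10*sin(15) = 15.1452
y' = 13*sin(15) + -10*cos(15) = -6.2946

(15.1452, -6.2946)


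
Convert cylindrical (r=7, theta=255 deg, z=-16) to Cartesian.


x = 7 * cos(255) = -1.8117
y = 7 * sin(255) = -6.7615
z = -16

(-1.8117, -6.7615, -16)


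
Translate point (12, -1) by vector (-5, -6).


Translation: (x+dx, y+dy) = (12+-5, -1+-6) = (7, -7)

(7, -7)


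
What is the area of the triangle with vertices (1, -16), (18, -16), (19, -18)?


Area = |x1(y2-y3) + x2(y3-y1) + x3(y1-y2)| / 2
= |1*(-16--18) + 18*(-18--16) + 19*(-16--16)| / 2
= 17

17


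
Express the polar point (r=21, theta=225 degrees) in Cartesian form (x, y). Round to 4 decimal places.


x = 21 * cos(225) = -14.8492
y = 21 * sin(225) = -14.8492

(-14.8492, -14.8492)


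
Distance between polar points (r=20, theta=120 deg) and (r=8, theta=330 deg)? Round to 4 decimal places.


d = sqrt(r1^2 + r2^2 - 2*r1*r2*cos(t2-t1))
d = sqrt(20^2 + 8^2 - 2*20*8*cos(330-120)) = 27.2237

27.2237


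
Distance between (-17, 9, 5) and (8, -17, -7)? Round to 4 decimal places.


d = sqrt((8--17)^2 + (-17-9)^2 + (-7-5)^2) = 38.0132

38.0132


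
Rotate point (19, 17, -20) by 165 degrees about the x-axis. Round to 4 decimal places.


x' = 19
y' = 17*cos(165) - -20*sin(165) = -11.2444
z' = 17*sin(165) + -20*cos(165) = 23.7184

(19, -11.2444, 23.7184)


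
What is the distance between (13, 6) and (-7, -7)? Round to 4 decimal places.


d = sqrt((-7-13)^2 + (-7-6)^2) = 23.8537

23.8537


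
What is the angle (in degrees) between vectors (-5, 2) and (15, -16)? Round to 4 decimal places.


dot = -5*15 + 2*-16 = -107
|u| = 5.3852, |v| = 21.9317
cos(angle) = -0.906
angle = 154.9538 degrees

154.9538 degrees


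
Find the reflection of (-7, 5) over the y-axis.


Reflection across y-axis: (x, y) -> (-x, y)
(-7, 5) -> (7, 5)

(7, 5)


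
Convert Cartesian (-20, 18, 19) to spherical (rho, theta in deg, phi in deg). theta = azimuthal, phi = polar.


rho = sqrt((-20)^2 + 18^2 + 19^2) = 32.9393
theta = atan2(18, -20) = 138.0128 deg
phi = acos(19/32.9393) = 54.773 deg

rho = 32.9393, theta = 138.0128 deg, phi = 54.773 deg


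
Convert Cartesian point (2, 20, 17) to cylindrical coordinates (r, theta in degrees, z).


r = sqrt(2^2 + 20^2) = 20.0998
theta = atan2(20, 2) = 84.2894 deg
z = 17

r = 20.0998, theta = 84.2894 deg, z = 17


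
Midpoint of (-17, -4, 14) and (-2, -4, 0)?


Midpoint = ((-17+-2)/2, (-4+-4)/2, (14+0)/2) = (-9.5, -4, 7)

(-9.5, -4, 7)


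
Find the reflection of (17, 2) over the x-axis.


Reflection across x-axis: (x, y) -> (x, -y)
(17, 2) -> (17, -2)

(17, -2)


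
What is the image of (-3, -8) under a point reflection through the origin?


Reflection through origin: (x, y) -> (-x, -y)
(-3, -8) -> (3, 8)

(3, 8)


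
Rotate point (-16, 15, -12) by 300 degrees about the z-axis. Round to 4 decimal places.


x' = -16*cos(300) - 15*sin(300) = 4.9904
y' = -16*sin(300) + 15*cos(300) = 21.3564
z' = -12

(4.9904, 21.3564, -12)


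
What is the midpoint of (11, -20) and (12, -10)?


Midpoint = ((11+12)/2, (-20+-10)/2) = (11.5, -15)

(11.5, -15)


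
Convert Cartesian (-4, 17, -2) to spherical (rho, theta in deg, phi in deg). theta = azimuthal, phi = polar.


rho = sqrt((-4)^2 + 17^2 + (-2)^2) = 17.5784
theta = atan2(17, -4) = 103.2405 deg
phi = acos(-2/17.5784) = 96.533 deg

rho = 17.5784, theta = 103.2405 deg, phi = 96.533 deg


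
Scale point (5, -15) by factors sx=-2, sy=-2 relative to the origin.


Scaling: (x*sx, y*sy) = (5*-2, -15*-2) = (-10, 30)

(-10, 30)


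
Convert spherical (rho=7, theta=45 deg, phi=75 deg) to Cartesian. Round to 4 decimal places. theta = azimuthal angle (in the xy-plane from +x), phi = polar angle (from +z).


x = 7 * sin(75) * cos(45) = 4.7811
y = 7 * sin(75) * sin(45) = 4.7811
z = 7 * cos(75) = 1.8117

(4.7811, 4.7811, 1.8117)


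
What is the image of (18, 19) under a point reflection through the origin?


Reflection through origin: (x, y) -> (-x, -y)
(18, 19) -> (-18, -19)

(-18, -19)


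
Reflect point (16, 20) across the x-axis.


Reflection across x-axis: (x, y) -> (x, -y)
(16, 20) -> (16, -20)

(16, -20)


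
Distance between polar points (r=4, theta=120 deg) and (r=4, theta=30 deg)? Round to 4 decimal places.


d = sqrt(r1^2 + r2^2 - 2*r1*r2*cos(t2-t1))
d = sqrt(4^2 + 4^2 - 2*4*4*cos(30-120)) = 5.6569

5.6569


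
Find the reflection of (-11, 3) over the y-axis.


Reflection across y-axis: (x, y) -> (-x, y)
(-11, 3) -> (11, 3)

(11, 3)


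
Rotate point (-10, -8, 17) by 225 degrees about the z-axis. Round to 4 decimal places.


x' = -10*cos(225) - -8*sin(225) = 1.4142
y' = -10*sin(225) + -8*cos(225) = 12.7279
z' = 17

(1.4142, 12.7279, 17)


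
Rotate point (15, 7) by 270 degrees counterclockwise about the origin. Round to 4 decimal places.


x' = 15*cos(270) - 7*sin(270) = 7
y' = 15*sin(270) + 7*cos(270) = -15

(7, -15)


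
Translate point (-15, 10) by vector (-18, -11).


Translation: (x+dx, y+dy) = (-15+-18, 10+-11) = (-33, -1)

(-33, -1)


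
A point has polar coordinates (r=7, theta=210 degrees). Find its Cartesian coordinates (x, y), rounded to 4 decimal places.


x = 7 * cos(210) = -6.0622
y = 7 * sin(210) = -3.5

(-6.0622, -3.5)


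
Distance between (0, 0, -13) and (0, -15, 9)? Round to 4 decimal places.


d = sqrt((0-0)^2 + (-15-0)^2 + (9--13)^2) = 26.6271

26.6271


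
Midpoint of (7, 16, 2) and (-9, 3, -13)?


Midpoint = ((7+-9)/2, (16+3)/2, (2+-13)/2) = (-1, 9.5, -5.5)

(-1, 9.5, -5.5)


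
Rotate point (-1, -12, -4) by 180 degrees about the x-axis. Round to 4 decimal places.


x' = -1
y' = -12*cos(180) - -4*sin(180) = 12
z' = -12*sin(180) + -4*cos(180) = 4

(-1, 12, 4)


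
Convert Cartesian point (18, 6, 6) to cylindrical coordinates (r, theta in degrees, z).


r = sqrt(18^2 + 6^2) = 18.9737
theta = atan2(6, 18) = 18.4349 deg
z = 6

r = 18.9737, theta = 18.4349 deg, z = 6


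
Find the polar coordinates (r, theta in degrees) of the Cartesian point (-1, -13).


r = sqrt((-1)^2 + (-13)^2) = 13.0384
theta = atan2(-13, -1) = 265.6013 degrees

r = 13.0384, theta = 265.6013 degrees


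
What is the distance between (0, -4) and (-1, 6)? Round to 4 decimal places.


d = sqrt((-1-0)^2 + (6--4)^2) = 10.0499

10.0499


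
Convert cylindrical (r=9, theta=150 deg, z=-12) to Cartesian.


x = 9 * cos(150) = -7.7942
y = 9 * sin(150) = 4.5
z = -12

(-7.7942, 4.5, -12)


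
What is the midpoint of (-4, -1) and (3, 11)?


Midpoint = ((-4+3)/2, (-1+11)/2) = (-0.5, 5)

(-0.5, 5)


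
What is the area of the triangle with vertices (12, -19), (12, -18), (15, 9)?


Area = |x1(y2-y3) + x2(y3-y1) + x3(y1-y2)| / 2
= |12*(-18-9) + 12*(9--19) + 15*(-19--18)| / 2
= 1.5

1.5


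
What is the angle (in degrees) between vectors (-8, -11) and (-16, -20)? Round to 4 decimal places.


dot = -8*-16 + -11*-20 = 348
|u| = 13.6015, |v| = 25.6125
cos(angle) = 0.9989
angle = 2.6324 degrees

2.6324 degrees


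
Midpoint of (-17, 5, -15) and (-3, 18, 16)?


Midpoint = ((-17+-3)/2, (5+18)/2, (-15+16)/2) = (-10, 11.5, 0.5)

(-10, 11.5, 0.5)


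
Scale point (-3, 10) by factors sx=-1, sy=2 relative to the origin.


Scaling: (x*sx, y*sy) = (-3*-1, 10*2) = (3, 20)

(3, 20)


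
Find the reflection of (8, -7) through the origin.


Reflection through origin: (x, y) -> (-x, -y)
(8, -7) -> (-8, 7)

(-8, 7)


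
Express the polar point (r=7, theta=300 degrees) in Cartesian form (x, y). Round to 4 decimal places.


x = 7 * cos(300) = 3.5
y = 7 * sin(300) = -6.0622

(3.5, -6.0622)


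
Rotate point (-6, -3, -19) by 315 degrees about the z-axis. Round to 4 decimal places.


x' = -6*cos(315) - -3*sin(315) = -6.364
y' = -6*sin(315) + -3*cos(315) = 2.1213
z' = -19

(-6.364, 2.1213, -19)


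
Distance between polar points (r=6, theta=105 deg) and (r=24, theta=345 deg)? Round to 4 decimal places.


d = sqrt(r1^2 + r2^2 - 2*r1*r2*cos(t2-t1))
d = sqrt(6^2 + 24^2 - 2*6*24*cos(345-105)) = 27.4955

27.4955


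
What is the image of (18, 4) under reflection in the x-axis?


Reflection across x-axis: (x, y) -> (x, -y)
(18, 4) -> (18, -4)

(18, -4)


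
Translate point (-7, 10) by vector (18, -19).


Translation: (x+dx, y+dy) = (-7+18, 10+-19) = (11, -9)

(11, -9)


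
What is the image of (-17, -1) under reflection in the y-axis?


Reflection across y-axis: (x, y) -> (-x, y)
(-17, -1) -> (17, -1)

(17, -1)


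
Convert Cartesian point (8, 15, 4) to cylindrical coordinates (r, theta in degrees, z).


r = sqrt(8^2 + 15^2) = 17
theta = atan2(15, 8) = 61.9275 deg
z = 4

r = 17, theta = 61.9275 deg, z = 4


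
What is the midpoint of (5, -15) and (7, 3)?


Midpoint = ((5+7)/2, (-15+3)/2) = (6, -6)

(6, -6)


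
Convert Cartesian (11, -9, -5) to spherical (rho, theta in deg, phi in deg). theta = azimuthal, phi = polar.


rho = sqrt(11^2 + (-9)^2 + (-5)^2) = 15.0665
theta = atan2(-9, 11) = 320.7106 deg
phi = acos(-5/15.0665) = 109.3818 deg

rho = 15.0665, theta = 320.7106 deg, phi = 109.3818 deg


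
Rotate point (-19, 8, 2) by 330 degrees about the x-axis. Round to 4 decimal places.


x' = -19
y' = 8*cos(330) - 2*sin(330) = 7.9282
z' = 8*sin(330) + 2*cos(330) = -2.2679

(-19, 7.9282, -2.2679)


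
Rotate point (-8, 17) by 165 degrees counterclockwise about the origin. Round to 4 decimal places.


x' = -8*cos(165) - 17*sin(165) = 3.3275
y' = -8*sin(165) + 17*cos(165) = -18.4913

(3.3275, -18.4913)


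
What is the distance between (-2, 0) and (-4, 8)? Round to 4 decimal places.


d = sqrt((-4--2)^2 + (8-0)^2) = 8.2462

8.2462


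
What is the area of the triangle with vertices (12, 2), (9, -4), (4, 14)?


Area = |x1(y2-y3) + x2(y3-y1) + x3(y1-y2)| / 2
= |12*(-4-14) + 9*(14-2) + 4*(2--4)| / 2
= 42

42


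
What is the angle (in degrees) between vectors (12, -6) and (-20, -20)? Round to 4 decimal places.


dot = 12*-20 + -6*-20 = -120
|u| = 13.4164, |v| = 28.2843
cos(angle) = -0.3162
angle = 108.4349 degrees

108.4349 degrees


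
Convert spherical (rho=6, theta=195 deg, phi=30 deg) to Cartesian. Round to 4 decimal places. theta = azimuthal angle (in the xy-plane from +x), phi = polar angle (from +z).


x = 6 * sin(30) * cos(195) = -2.8978
y = 6 * sin(30) * sin(195) = -0.7765
z = 6 * cos(30) = 5.1962

(-2.8978, -0.7765, 5.1962)


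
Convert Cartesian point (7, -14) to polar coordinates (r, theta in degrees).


r = sqrt(7^2 + (-14)^2) = 15.6525
theta = atan2(-14, 7) = 296.5651 degrees

r = 15.6525, theta = 296.5651 degrees


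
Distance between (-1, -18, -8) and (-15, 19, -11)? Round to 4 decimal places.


d = sqrt((-15--1)^2 + (19--18)^2 + (-11--8)^2) = 39.6737

39.6737


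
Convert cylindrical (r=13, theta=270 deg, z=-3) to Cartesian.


x = 13 * cos(270) = 0
y = 13 * sin(270) = -13
z = -3

(0, -13, -3)


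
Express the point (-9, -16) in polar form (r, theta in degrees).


r = sqrt((-9)^2 + (-16)^2) = 18.3576
theta = atan2(-16, -9) = 240.6422 degrees

r = 18.3576, theta = 240.6422 degrees


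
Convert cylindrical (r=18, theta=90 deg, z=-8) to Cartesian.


x = 18 * cos(90) = 0
y = 18 * sin(90) = 18
z = -8

(0, 18, -8)


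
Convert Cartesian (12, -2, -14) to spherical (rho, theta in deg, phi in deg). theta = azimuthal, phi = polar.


rho = sqrt(12^2 + (-2)^2 + (-14)^2) = 18.5472
theta = atan2(-2, 12) = 350.5377 deg
phi = acos(-14/18.5472) = 139.0105 deg

rho = 18.5472, theta = 350.5377 deg, phi = 139.0105 deg


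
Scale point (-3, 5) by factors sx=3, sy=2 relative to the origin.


Scaling: (x*sx, y*sy) = (-3*3, 5*2) = (-9, 10)

(-9, 10)


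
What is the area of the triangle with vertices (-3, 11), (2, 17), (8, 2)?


Area = |x1(y2-y3) + x2(y3-y1) + x3(y1-y2)| / 2
= |-3*(17-2) + 2*(2-11) + 8*(11-17)| / 2
= 55.5

55.5


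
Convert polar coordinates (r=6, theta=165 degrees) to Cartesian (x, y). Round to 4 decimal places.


x = 6 * cos(165) = -5.7956
y = 6 * sin(165) = 1.5529

(-5.7956, 1.5529)


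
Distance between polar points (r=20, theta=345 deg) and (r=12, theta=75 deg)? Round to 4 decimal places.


d = sqrt(r1^2 + r2^2 - 2*r1*r2*cos(t2-t1))
d = sqrt(20^2 + 12^2 - 2*20*12*cos(75-345)) = 23.3238

23.3238


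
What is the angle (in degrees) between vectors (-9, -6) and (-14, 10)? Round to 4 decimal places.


dot = -9*-14 + -6*10 = 66
|u| = 10.8167, |v| = 17.2047
cos(angle) = 0.3547
angle = 69.2277 degrees

69.2277 degrees


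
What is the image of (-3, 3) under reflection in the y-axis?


Reflection across y-axis: (x, y) -> (-x, y)
(-3, 3) -> (3, 3)

(3, 3)


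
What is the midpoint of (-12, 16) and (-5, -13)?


Midpoint = ((-12+-5)/2, (16+-13)/2) = (-8.5, 1.5)

(-8.5, 1.5)


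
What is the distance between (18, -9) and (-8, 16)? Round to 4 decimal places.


d = sqrt((-8-18)^2 + (16--9)^2) = 36.0694

36.0694


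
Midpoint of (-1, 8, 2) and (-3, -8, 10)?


Midpoint = ((-1+-3)/2, (8+-8)/2, (2+10)/2) = (-2, 0, 6)

(-2, 0, 6)


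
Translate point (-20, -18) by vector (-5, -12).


Translation: (x+dx, y+dy) = (-20+-5, -18+-12) = (-25, -30)

(-25, -30)


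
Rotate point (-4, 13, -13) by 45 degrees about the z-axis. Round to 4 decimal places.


x' = -4*cos(45) - 13*sin(45) = -12.0208
y' = -4*sin(45) + 13*cos(45) = 6.364
z' = -13

(-12.0208, 6.364, -13)


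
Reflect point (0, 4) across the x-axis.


Reflection across x-axis: (x, y) -> (x, -y)
(0, 4) -> (0, -4)

(0, -4)


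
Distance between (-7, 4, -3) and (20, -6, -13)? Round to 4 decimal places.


d = sqrt((20--7)^2 + (-6-4)^2 + (-13--3)^2) = 30.4795

30.4795


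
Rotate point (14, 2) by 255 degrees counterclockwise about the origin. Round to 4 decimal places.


x' = 14*cos(255) - 2*sin(255) = -1.6916
y' = 14*sin(255) + 2*cos(255) = -14.0406

(-1.6916, -14.0406)


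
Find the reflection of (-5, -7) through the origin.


Reflection through origin: (x, y) -> (-x, -y)
(-5, -7) -> (5, 7)

(5, 7)


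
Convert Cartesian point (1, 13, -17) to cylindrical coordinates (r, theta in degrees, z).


r = sqrt(1^2 + 13^2) = 13.0384
theta = atan2(13, 1) = 85.6013 deg
z = -17

r = 13.0384, theta = 85.6013 deg, z = -17


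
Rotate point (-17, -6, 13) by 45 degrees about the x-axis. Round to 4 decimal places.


x' = -17
y' = -6*cos(45) - 13*sin(45) = -13.435
z' = -6*sin(45) + 13*cos(45) = 4.9497

(-17, -13.435, 4.9497)


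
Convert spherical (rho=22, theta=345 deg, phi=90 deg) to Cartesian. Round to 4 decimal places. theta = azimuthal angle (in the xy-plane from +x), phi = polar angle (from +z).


x = 22 * sin(90) * cos(345) = 21.2504
y = 22 * sin(90) * sin(345) = -5.694
z = 22 * cos(90) = 0

(21.2504, -5.694, 0)


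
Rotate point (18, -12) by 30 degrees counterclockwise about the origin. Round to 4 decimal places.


x' = 18*cos(30) - -12*sin(30) = 21.5885
y' = 18*sin(30) + -12*cos(30) = -1.3923

(21.5885, -1.3923)


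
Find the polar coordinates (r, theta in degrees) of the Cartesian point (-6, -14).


r = sqrt((-6)^2 + (-14)^2) = 15.2315
theta = atan2(-14, -6) = 246.8014 degrees

r = 15.2315, theta = 246.8014 degrees


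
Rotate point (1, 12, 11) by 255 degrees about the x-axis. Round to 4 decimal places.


x' = 1
y' = 12*cos(255) - 11*sin(255) = 7.5194
z' = 12*sin(255) + 11*cos(255) = -14.4381

(1, 7.5194, -14.4381)


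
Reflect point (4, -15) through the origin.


Reflection through origin: (x, y) -> (-x, -y)
(4, -15) -> (-4, 15)

(-4, 15)


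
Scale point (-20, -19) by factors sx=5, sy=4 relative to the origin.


Scaling: (x*sx, y*sy) = (-20*5, -19*4) = (-100, -76)

(-100, -76)


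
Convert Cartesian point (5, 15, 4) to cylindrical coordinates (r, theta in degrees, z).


r = sqrt(5^2 + 15^2) = 15.8114
theta = atan2(15, 5) = 71.5651 deg
z = 4

r = 15.8114, theta = 71.5651 deg, z = 4


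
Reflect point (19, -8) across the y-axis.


Reflection across y-axis: (x, y) -> (-x, y)
(19, -8) -> (-19, -8)

(-19, -8)


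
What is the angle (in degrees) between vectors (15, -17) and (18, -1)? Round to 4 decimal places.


dot = 15*18 + -17*-1 = 287
|u| = 22.6716, |v| = 18.0278
cos(angle) = 0.7022
angle = 45.3965 degrees

45.3965 degrees


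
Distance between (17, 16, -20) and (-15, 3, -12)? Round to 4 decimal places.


d = sqrt((-15-17)^2 + (3-16)^2 + (-12--20)^2) = 35.4542

35.4542


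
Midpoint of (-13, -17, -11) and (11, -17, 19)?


Midpoint = ((-13+11)/2, (-17+-17)/2, (-11+19)/2) = (-1, -17, 4)

(-1, -17, 4)


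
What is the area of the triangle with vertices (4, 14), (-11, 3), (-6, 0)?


Area = |x1(y2-y3) + x2(y3-y1) + x3(y1-y2)| / 2
= |4*(3-0) + -11*(0-14) + -6*(14-3)| / 2
= 50

50


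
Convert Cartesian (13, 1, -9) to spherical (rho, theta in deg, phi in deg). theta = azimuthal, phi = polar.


rho = sqrt(13^2 + 1^2 + (-9)^2) = 15.843
theta = atan2(1, 13) = 4.3987 deg
phi = acos(-9/15.843) = 124.6161 deg

rho = 15.843, theta = 4.3987 deg, phi = 124.6161 deg


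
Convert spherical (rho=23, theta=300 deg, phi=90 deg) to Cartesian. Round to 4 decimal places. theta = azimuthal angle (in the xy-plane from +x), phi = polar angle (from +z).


x = 23 * sin(90) * cos(300) = 11.5
y = 23 * sin(90) * sin(300) = -19.9186
z = 23 * cos(90) = 0

(11.5, -19.9186, 0)


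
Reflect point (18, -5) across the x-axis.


Reflection across x-axis: (x, y) -> (x, -y)
(18, -5) -> (18, 5)

(18, 5)


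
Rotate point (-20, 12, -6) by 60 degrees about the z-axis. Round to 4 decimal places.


x' = -20*cos(60) - 12*sin(60) = -20.3923
y' = -20*sin(60) + 12*cos(60) = -11.3205
z' = -6

(-20.3923, -11.3205, -6)


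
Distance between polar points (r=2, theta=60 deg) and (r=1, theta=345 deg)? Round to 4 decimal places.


d = sqrt(r1^2 + r2^2 - 2*r1*r2*cos(t2-t1))
d = sqrt(2^2 + 1^2 - 2*2*1*cos(345-60)) = 1.9912

1.9912


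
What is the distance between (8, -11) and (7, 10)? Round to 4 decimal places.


d = sqrt((7-8)^2 + (10--11)^2) = 21.0238

21.0238


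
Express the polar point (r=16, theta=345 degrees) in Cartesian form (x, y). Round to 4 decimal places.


x = 16 * cos(345) = 15.4548
y = 16 * sin(345) = -4.1411

(15.4548, -4.1411)


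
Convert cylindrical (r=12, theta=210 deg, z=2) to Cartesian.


x = 12 * cos(210) = -10.3923
y = 12 * sin(210) = -6
z = 2

(-10.3923, -6, 2)


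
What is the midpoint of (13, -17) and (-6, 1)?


Midpoint = ((13+-6)/2, (-17+1)/2) = (3.5, -8)

(3.5, -8)


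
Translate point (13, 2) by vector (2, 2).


Translation: (x+dx, y+dy) = (13+2, 2+2) = (15, 4)

(15, 4)


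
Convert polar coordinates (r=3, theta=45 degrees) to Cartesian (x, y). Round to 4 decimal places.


x = 3 * cos(45) = 2.1213
y = 3 * sin(45) = 2.1213

(2.1213, 2.1213)


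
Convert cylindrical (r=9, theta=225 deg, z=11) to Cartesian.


x = 9 * cos(225) = -6.364
y = 9 * sin(225) = -6.364
z = 11

(-6.364, -6.364, 11)


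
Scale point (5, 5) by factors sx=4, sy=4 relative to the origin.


Scaling: (x*sx, y*sy) = (5*4, 5*4) = (20, 20)

(20, 20)


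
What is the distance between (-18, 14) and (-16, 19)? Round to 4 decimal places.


d = sqrt((-16--18)^2 + (19-14)^2) = 5.3852

5.3852


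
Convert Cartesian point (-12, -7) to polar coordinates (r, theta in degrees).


r = sqrt((-12)^2 + (-7)^2) = 13.8924
theta = atan2(-7, -12) = 210.2564 degrees

r = 13.8924, theta = 210.2564 degrees


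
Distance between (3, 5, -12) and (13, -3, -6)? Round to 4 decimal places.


d = sqrt((13-3)^2 + (-3-5)^2 + (-6--12)^2) = 14.1421

14.1421


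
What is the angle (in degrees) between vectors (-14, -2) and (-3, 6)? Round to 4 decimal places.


dot = -14*-3 + -2*6 = 30
|u| = 14.1421, |v| = 6.7082
cos(angle) = 0.3162
angle = 71.5651 degrees

71.5651 degrees


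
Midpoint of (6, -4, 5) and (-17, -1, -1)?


Midpoint = ((6+-17)/2, (-4+-1)/2, (5+-1)/2) = (-5.5, -2.5, 2)

(-5.5, -2.5, 2)


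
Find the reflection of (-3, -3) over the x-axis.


Reflection across x-axis: (x, y) -> (x, -y)
(-3, -3) -> (-3, 3)

(-3, 3)


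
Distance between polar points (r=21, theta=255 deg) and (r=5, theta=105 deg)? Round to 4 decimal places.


d = sqrt(r1^2 + r2^2 - 2*r1*r2*cos(t2-t1))
d = sqrt(21^2 + 5^2 - 2*21*5*cos(105-255)) = 25.4532

25.4532


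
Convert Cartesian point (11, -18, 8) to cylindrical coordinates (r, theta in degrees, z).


r = sqrt(11^2 + (-18)^2) = 21.095
theta = atan2(-18, 11) = 301.4296 deg
z = 8

r = 21.095, theta = 301.4296 deg, z = 8


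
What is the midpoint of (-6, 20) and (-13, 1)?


Midpoint = ((-6+-13)/2, (20+1)/2) = (-9.5, 10.5)

(-9.5, 10.5)


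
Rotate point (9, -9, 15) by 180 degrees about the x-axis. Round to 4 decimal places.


x' = 9
y' = -9*cos(180) - 15*sin(180) = 9
z' = -9*sin(180) + 15*cos(180) = -15

(9, 9, -15)


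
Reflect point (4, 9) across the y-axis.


Reflection across y-axis: (x, y) -> (-x, y)
(4, 9) -> (-4, 9)

(-4, 9)


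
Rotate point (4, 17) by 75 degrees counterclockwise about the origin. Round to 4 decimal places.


x' = 4*cos(75) - 17*sin(75) = -15.3855
y' = 4*sin(75) + 17*cos(75) = 8.2636

(-15.3855, 8.2636)


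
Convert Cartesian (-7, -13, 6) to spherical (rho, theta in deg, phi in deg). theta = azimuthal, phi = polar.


rho = sqrt((-7)^2 + (-13)^2 + 6^2) = 15.9374
theta = atan2(-13, -7) = 241.6992 deg
phi = acos(6/15.9374) = 67.8846 deg

rho = 15.9374, theta = 241.6992 deg, phi = 67.8846 deg


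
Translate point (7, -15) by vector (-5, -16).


Translation: (x+dx, y+dy) = (7+-5, -15+-16) = (2, -31)

(2, -31)


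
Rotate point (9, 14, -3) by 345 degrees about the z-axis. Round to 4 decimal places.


x' = 9*cos(345) - 14*sin(345) = 12.3168
y' = 9*sin(345) + 14*cos(345) = 11.1936
z' = -3

(12.3168, 11.1936, -3)


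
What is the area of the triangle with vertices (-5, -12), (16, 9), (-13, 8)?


Area = |x1(y2-y3) + x2(y3-y1) + x3(y1-y2)| / 2
= |-5*(9-8) + 16*(8--12) + -13*(-12-9)| / 2
= 294

294


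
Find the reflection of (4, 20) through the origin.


Reflection through origin: (x, y) -> (-x, -y)
(4, 20) -> (-4, -20)

(-4, -20)


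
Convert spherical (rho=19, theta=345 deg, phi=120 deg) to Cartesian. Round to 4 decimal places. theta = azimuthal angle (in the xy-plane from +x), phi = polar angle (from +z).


x = 19 * sin(120) * cos(345) = 15.8938
y = 19 * sin(120) * sin(345) = -4.2587
z = 19 * cos(120) = -9.5

(15.8938, -4.2587, -9.5)


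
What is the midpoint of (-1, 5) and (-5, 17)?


Midpoint = ((-1+-5)/2, (5+17)/2) = (-3, 11)

(-3, 11)


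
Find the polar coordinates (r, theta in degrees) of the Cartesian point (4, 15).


r = sqrt(4^2 + 15^2) = 15.5242
theta = atan2(15, 4) = 75.0686 degrees

r = 15.5242, theta = 75.0686 degrees


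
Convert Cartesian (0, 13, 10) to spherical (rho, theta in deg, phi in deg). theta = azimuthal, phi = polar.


rho = sqrt(0^2 + 13^2 + 10^2) = 16.4012
theta = atan2(13, 0) = 90 deg
phi = acos(10/16.4012) = 52.4314 deg

rho = 16.4012, theta = 90 deg, phi = 52.4314 deg


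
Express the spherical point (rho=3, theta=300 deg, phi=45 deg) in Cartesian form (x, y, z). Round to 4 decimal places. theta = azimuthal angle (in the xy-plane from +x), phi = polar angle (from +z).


x = 3 * sin(45) * cos(300) = 1.0607
y = 3 * sin(45) * sin(300) = -1.8371
z = 3 * cos(45) = 2.1213

(1.0607, -1.8371, 2.1213)


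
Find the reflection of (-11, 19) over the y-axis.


Reflection across y-axis: (x, y) -> (-x, y)
(-11, 19) -> (11, 19)

(11, 19)


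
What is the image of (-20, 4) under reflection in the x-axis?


Reflection across x-axis: (x, y) -> (x, -y)
(-20, 4) -> (-20, -4)

(-20, -4)


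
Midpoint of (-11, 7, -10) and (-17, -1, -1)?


Midpoint = ((-11+-17)/2, (7+-1)/2, (-10+-1)/2) = (-14, 3, -5.5)

(-14, 3, -5.5)


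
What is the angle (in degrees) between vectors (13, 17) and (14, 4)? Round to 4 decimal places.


dot = 13*14 + 17*4 = 250
|u| = 21.4009, |v| = 14.5602
cos(angle) = 0.8023
angle = 36.6492 degrees

36.6492 degrees


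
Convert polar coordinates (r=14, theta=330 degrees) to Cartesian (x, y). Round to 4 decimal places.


x = 14 * cos(330) = 12.1244
y = 14 * sin(330) = -7

(12.1244, -7)


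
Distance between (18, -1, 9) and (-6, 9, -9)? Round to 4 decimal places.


d = sqrt((-6-18)^2 + (9--1)^2 + (-9-9)^2) = 31.6228

31.6228


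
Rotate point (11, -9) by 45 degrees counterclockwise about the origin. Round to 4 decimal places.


x' = 11*cos(45) - -9*sin(45) = 14.1421
y' = 11*sin(45) + -9*cos(45) = 1.4142

(14.1421, 1.4142)


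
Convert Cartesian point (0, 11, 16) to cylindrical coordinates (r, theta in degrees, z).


r = sqrt(0^2 + 11^2) = 11
theta = atan2(11, 0) = 90 deg
z = 16

r = 11, theta = 90 deg, z = 16


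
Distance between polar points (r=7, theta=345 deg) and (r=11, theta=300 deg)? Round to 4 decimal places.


d = sqrt(r1^2 + r2^2 - 2*r1*r2*cos(t2-t1))
d = sqrt(7^2 + 11^2 - 2*7*11*cos(300-345)) = 7.817

7.817


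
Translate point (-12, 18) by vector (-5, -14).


Translation: (x+dx, y+dy) = (-12+-5, 18+-14) = (-17, 4)

(-17, 4)


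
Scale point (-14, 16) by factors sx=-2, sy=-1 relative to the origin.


Scaling: (x*sx, y*sy) = (-14*-2, 16*-1) = (28, -16)

(28, -16)


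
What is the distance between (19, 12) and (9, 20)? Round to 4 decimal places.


d = sqrt((9-19)^2 + (20-12)^2) = 12.8062

12.8062


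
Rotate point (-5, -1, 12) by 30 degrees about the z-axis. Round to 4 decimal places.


x' = -5*cos(30) - -1*sin(30) = -3.8301
y' = -5*sin(30) + -1*cos(30) = -3.366
z' = 12

(-3.8301, -3.366, 12)


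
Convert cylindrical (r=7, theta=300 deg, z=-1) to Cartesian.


x = 7 * cos(300) = 3.5
y = 7 * sin(300) = -6.0622
z = -1

(3.5, -6.0622, -1)
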